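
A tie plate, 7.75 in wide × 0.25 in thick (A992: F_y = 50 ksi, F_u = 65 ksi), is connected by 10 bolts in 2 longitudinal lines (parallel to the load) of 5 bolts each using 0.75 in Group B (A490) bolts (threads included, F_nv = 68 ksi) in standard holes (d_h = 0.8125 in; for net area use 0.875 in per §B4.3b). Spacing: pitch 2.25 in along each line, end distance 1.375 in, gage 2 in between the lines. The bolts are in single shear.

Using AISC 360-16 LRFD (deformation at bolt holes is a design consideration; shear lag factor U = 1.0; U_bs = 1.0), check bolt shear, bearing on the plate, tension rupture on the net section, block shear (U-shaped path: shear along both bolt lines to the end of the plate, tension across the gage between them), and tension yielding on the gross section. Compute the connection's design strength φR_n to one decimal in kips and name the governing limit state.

73.1 kips (net-section rupture governs)

Bolt shear: A_b = π(0.75)²/4 = 0.44179 in². φR_n = 0.75 × 68 × 0.44179 × 10 × 1 = 225.3 kips.
Bearing (0.25 in plate, F_u = 65 ksi): end bolts L_c = 1.375 − 0.8125/2 = 0.96875, R_n = min(1.2×0.96875×0.25×65, 2.4×0.75×0.25×65) = 18.891 kips/bolt; interior L_c = 2.25 − 0.8125 = 1.4375, R_n = 28.031 kips/bolt. φR_n = 0.75 × (2×18.891 + 8×28.031) = 196.5 kips.
Tension rupture (net): A_n = (7.75 − 2×0.875)×0.25 = 1.5 in² (U = 1.0, A_e = A_n). φR_n = 0.75 × 65 × 1.5 = 73.1 kips.
Block shear: shear path 2×[1.375+4×2.25] = 2×10.375 in, A_gv = 5.1875, A_nv = 2×(10.375 − 4.5×0.875)×0.25 = 3.2188 in²; tension across gage: (2 − 1×0.875)×0.25 = 0.28125 in². R_n = min(0.6×65×3.2188, 0.6×50×5.1875) + 1.0×65×0.28125 = min(125.53, 155.63) + 18.281 = 143.81 kips. φR_n = 0.75 × 143.81 = 107.9 kips.
Tension yield (gross): A_g = 7.75×0.25 = 1.9375 in². φR_n = 0.90 × 50 × 1.9375 = 87.2 kips.
Governing: min(225.3, 196.5, 73.1, 107.9, 87.2) = 73.1 kips → net-section rupture.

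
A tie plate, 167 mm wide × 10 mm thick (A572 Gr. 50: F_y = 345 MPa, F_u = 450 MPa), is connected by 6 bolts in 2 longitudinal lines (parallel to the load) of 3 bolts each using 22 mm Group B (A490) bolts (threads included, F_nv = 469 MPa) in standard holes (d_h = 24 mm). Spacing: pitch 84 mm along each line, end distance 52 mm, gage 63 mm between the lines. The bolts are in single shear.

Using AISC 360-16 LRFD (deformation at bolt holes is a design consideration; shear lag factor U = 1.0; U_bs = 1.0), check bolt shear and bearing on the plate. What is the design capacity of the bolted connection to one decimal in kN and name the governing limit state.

Bolt shear: A_b = π(22)²/4 = 380.13 mm². φR_n = 0.75 × 469 × 380.13 × 6 × 1 = 802.3 kN.
Bearing (10 mm plate, F_u = 450 MPa): end bolts L_c = 52 − 24/2 = 40, R_n = min(1.2×40×10×450, 2.4×22×10×450) = 216 kN/bolt; interior L_c = 84 − 24 = 60, R_n = 237.6 kN/bolt. φR_n = 0.75 × (2×216 + 4×237.6) = 1036.8 kN.
Governing: min(802.3, 1036.8) = 802.3 kN → bolt shear.

802.3 kN (bolt shear governs)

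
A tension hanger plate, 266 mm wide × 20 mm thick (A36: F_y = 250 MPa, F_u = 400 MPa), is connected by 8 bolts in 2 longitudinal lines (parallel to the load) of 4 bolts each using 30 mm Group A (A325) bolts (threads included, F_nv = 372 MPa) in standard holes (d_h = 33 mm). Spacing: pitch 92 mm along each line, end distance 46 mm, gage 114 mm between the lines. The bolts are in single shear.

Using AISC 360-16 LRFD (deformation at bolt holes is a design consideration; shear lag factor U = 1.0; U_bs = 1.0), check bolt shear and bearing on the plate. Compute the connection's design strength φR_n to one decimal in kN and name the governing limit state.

1577.7 kN (bolt shear governs)

Bolt shear: A_b = π(30)²/4 = 706.86 mm². φR_n = 0.75 × 372 × 706.86 × 8 × 1 = 1577.7 kN.
Bearing (20 mm plate, F_u = 400 MPa): end bolts L_c = 46 − 33/2 = 29.5, R_n = min(1.2×29.5×20×400, 2.4×30×20×400) = 283.2 kN/bolt; interior L_c = 92 − 33 = 59, R_n = 566.4 kN/bolt. φR_n = 0.75 × (2×283.2 + 6×566.4) = 2973.6 kN.
Governing: min(1577.7, 2973.6) = 1577.7 kN → bolt shear.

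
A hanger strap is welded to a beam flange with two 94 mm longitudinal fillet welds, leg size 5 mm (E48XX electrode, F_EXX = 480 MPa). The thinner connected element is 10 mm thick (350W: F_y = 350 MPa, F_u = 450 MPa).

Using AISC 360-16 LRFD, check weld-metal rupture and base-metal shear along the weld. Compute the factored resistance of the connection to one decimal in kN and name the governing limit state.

143.5 kN (weld metal governs)

Weld metal: throat = 0.707×5 = 3.535 mm, L = 2×94 = 188 mm. φR_n = 0.75 × 0.6 × 480 × 3.535 × 188 = 143.5 kN.
Base metal shear (10 mm plate): yield φR_n = 1.0×0.6×350×10×188 = 394.8 kN; rupture φR_n = 0.75×0.6×450×10×188 = 380.7 kN; take 380.7 kN (rupture).
Governing: min(143.5, 380.7) = 143.5 kN → weld metal.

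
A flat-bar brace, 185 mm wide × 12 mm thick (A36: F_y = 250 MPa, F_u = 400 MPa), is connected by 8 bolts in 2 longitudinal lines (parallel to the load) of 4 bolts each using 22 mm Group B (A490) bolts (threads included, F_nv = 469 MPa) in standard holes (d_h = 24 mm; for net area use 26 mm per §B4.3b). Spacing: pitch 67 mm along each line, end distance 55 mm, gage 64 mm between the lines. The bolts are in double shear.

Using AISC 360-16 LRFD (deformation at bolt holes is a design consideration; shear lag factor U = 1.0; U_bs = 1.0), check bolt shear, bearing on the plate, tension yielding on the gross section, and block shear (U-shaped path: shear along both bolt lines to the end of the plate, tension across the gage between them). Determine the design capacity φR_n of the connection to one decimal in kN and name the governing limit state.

Bolt shear: A_b = π(22)²/4 = 380.13 mm². φR_n = 0.75 × 469 × 380.13 × 8 × 2 = 2139.4 kN.
Bearing (12 mm plate, F_u = 400 MPa): end bolts L_c = 55 − 24/2 = 43, R_n = min(1.2×43×12×400, 2.4×22×12×400) = 247.68 kN/bolt; interior L_c = 67 − 24 = 43, R_n = 247.68 kN/bolt. φR_n = 0.75 × (2×247.68 + 6×247.68) = 1486.1 kN.
Tension yield (gross): A_g = 185×12 = 2220 mm². φR_n = 0.90 × 250 × 2220 = 499.5 kN.
Block shear: shear path 2×[55+3×67] = 2×256 mm, A_gv = 6144, A_nv = 2×(256 − 3.5×26)×12 = 3960 mm²; tension across gage: (64 − 1×26)×12 = 456 mm². R_n = min(0.6×400×3960, 0.6×250×6144) + 1.0×400×456 = min(950.4, 921.6) + 182.4 = 1104 kN. φR_n = 0.75 × 1104 = 828.0 kN.
Governing: min(2139.4, 1486.1, 499.5, 828.0) = 499.5 kN → gross-section yield.

499.5 kN (gross-section yield governs)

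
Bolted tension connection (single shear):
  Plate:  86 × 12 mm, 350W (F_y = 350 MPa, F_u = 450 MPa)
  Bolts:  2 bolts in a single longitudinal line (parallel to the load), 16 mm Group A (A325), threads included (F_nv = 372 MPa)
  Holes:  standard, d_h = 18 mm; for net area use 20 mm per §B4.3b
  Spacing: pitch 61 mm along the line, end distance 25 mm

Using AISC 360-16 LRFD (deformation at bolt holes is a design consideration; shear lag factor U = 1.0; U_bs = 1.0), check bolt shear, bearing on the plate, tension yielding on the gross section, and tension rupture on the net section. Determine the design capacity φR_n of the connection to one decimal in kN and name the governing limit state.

Bolt shear: A_b = π(16)²/4 = 201.06 mm². φR_n = 0.75 × 372 × 201.06 × 2 × 1 = 112.2 kN.
Bearing (12 mm plate, F_u = 450 MPa): end bolts L_c = 25 − 18/2 = 16, R_n = min(1.2×16×12×450, 2.4×16×12×450) = 103.68 kN/bolt; interior L_c = 61 − 18 = 43, R_n = 207.36 kN/bolt. φR_n = 0.75 × (1×103.68 + 1×207.36) = 233.3 kN.
Tension yield (gross): A_g = 86×12 = 1032 mm². φR_n = 0.90 × 350 × 1032 = 325.1 kN.
Tension rupture (net): A_n = (86 − 1×20)×12 = 792 mm² (U = 1.0, A_e = A_n). φR_n = 0.75 × 450 × 792 = 267.3 kN.
Governing: min(112.2, 233.3, 325.1, 267.3) = 112.2 kN → bolt shear.

112.2 kN (bolt shear governs)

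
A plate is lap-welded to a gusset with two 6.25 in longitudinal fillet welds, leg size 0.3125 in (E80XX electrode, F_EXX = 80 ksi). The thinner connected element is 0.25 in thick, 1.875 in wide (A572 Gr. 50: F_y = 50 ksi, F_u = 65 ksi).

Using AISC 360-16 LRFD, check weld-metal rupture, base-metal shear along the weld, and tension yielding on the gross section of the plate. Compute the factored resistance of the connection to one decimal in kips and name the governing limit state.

Weld metal: throat = 0.707×0.3125 = 0.22094 in, L = 2×6.25 = 12.5 in. φR_n = 0.75 × 0.6 × 80 × 0.22094 × 12.5 = 99.4 kips.
Base metal shear (0.25 in plate): yield φR_n = 1.0×0.6×50×0.25×12.5 = 93.8 kips; rupture φR_n = 0.75×0.6×65×0.25×12.5 = 91.4 kips; take 91.4 kips (rupture).
Tension yield (gross): A_g = 1.875×0.25 = 0.46875 in². φR_n = 0.90 × 50 × 0.46875 = 21.1 kips.
Governing: min(99.4, 91.4, 21.1) = 21.1 kips → gross-section yield.

21.1 kips (gross-section yield governs)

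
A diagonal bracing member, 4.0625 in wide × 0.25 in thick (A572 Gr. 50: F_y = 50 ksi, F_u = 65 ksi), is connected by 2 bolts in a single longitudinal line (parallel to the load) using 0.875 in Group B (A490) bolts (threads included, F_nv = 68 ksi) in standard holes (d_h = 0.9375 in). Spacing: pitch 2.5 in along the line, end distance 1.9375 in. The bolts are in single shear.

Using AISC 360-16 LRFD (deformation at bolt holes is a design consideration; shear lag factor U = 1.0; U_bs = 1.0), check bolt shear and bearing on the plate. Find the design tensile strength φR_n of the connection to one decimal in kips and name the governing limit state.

Bolt shear: A_b = π(0.875)²/4 = 0.60132 in². φR_n = 0.75 × 68 × 0.60132 × 2 × 1 = 61.3 kips.
Bearing (0.25 in plate, F_u = 65 ksi): end bolts L_c = 1.9375 − 0.9375/2 = 1.46875, R_n = min(1.2×1.46875×0.25×65, 2.4×0.875×0.25×65) = 28.641 kips/bolt; interior L_c = 2.5 − 0.9375 = 1.5625, R_n = 30.469 kips/bolt. φR_n = 0.75 × (1×28.641 + 1×30.469) = 44.3 kips.
Governing: min(61.3, 44.3) = 44.3 kips → bearing.

44.3 kips (bearing governs)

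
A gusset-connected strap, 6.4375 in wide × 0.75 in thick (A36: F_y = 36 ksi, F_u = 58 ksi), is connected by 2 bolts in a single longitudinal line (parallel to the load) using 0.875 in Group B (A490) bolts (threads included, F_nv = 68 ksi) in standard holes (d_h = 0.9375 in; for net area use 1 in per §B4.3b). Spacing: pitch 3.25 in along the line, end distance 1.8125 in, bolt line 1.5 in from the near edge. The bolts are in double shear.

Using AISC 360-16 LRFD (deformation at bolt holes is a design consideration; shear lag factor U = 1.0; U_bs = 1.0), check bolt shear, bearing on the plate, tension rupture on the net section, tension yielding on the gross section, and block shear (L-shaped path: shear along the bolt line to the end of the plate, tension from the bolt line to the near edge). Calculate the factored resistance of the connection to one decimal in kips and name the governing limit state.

Bolt shear: A_b = π(0.875)²/4 = 0.60132 in². φR_n = 0.75 × 68 × 0.60132 × 2 × 2 = 122.7 kips.
Bearing (0.75 in plate, F_u = 58 ksi): end bolts L_c = 1.8125 − 0.9375/2 = 1.34375, R_n = min(1.2×1.34375×0.75×58, 2.4×0.875×0.75×58) = 70.144 kips/bolt; interior L_c = 3.25 − 0.9375 = 2.3125, R_n = 91.35 kips/bolt. φR_n = 0.75 × (1×70.144 + 1×91.35) = 121.1 kips.
Tension rupture (net): A_n = (6.4375 − 1×1)×0.75 = 4.0781 in² (U = 1.0, A_e = A_n). φR_n = 0.75 × 58 × 4.0781 = 177.4 kips.
Tension yield (gross): A_g = 6.4375×0.75 = 4.8281 in². φR_n = 0.90 × 36 × 4.8281 = 156.4 kips.
Block shear: shear path 1×[1.8125+1×3.25] = 1×5.0625 in, A_gv = 3.7969, A_nv = 1×(5.0625 − 1.5×1)×0.75 = 2.6719 in²; tension to near edge: (1.5 − 0.5×1)×0.75 = 0.75 in². R_n = min(0.6×58×2.6719, 0.6×36×3.7969) + 1.0×58×0.75 = min(92.982, 82.013) + 43.5 = 125.51 kips. φR_n = 0.75 × 125.51 = 94.1 kips.
Governing: min(122.7, 121.1, 177.4, 156.4, 94.1) = 94.1 kips → block shear.

94.1 kips (block shear governs)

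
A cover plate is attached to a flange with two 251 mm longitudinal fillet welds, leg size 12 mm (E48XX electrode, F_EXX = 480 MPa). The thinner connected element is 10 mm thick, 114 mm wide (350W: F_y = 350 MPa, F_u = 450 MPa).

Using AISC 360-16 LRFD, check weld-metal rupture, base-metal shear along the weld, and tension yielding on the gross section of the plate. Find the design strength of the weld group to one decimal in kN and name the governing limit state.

Weld metal: throat = 0.707×12 = 8.484 mm, L = 2×251 = 502 mm. φR_n = 0.75 × 0.6 × 480 × 8.484 × 502 = 919.9 kN.
Base metal shear (10 mm plate): yield φR_n = 1.0×0.6×350×10×502 = 1054.2 kN; rupture φR_n = 0.75×0.6×450×10×502 = 1016.6 kN; take 1016.6 kN (rupture).
Tension yield (gross): A_g = 114×10 = 1140 mm². φR_n = 0.90 × 350 × 1140 = 359.1 kN.
Governing: min(919.9, 1016.6, 359.1) = 359.1 kN → gross-section yield.

359.1 kN (gross-section yield governs)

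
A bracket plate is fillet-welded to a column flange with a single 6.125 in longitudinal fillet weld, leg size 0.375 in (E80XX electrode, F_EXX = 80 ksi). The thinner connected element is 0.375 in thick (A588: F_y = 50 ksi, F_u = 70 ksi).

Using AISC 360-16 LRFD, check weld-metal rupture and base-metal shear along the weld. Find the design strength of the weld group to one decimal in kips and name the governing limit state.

Weld metal: throat = 0.707×0.375 = 0.26513 in, L = 6.125 in. φR_n = 0.75 × 0.6 × 80 × 0.26513 × 6.125 = 58.5 kips.
Base metal shear (0.375 in plate): yield φR_n = 1.0×0.6×50×0.375×6.125 = 68.9 kips; rupture φR_n = 0.75×0.6×70×0.375×6.125 = 72.4 kips; take 68.9 kips (yield).
Governing: min(58.5, 68.9) = 58.5 kips → weld metal.

58.5 kips (weld metal governs)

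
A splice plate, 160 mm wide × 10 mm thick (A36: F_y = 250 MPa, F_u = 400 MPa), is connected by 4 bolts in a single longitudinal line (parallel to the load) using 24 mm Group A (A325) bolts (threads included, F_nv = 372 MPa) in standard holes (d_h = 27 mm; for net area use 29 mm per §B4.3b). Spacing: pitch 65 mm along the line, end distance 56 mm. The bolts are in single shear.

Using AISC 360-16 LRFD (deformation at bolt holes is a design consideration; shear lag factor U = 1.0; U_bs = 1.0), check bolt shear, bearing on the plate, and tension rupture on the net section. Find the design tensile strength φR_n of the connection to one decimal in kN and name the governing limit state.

393.0 kN (net-section rupture governs)

Bolt shear: A_b = π(24)²/4 = 452.39 mm². φR_n = 0.75 × 372 × 452.39 × 4 × 1 = 504.9 kN.
Bearing (10 mm plate, F_u = 400 MPa): end bolts L_c = 56 − 27/2 = 42.5, R_n = min(1.2×42.5×10×400, 2.4×24×10×400) = 204 kN/bolt; interior L_c = 65 − 27 = 38, R_n = 182.4 kN/bolt. φR_n = 0.75 × (1×204 + 3×182.4) = 563.4 kN.
Tension rupture (net): A_n = (160 − 1×29)×10 = 1310 mm² (U = 1.0, A_e = A_n). φR_n = 0.75 × 400 × 1310 = 393.0 kN.
Governing: min(504.9, 563.4, 393.0) = 393.0 kN → net-section rupture.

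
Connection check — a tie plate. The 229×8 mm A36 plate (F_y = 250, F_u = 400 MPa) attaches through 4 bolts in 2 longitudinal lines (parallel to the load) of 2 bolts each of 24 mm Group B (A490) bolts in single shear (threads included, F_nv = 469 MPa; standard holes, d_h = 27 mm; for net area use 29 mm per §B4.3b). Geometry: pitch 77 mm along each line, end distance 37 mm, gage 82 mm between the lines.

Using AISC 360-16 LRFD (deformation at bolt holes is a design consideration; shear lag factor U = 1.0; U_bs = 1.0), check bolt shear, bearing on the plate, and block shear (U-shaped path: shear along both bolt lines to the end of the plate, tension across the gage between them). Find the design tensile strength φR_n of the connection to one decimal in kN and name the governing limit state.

Bolt shear: A_b = π(24)²/4 = 452.39 mm². φR_n = 0.75 × 469 × 452.39 × 4 × 1 = 636.5 kN.
Bearing (8 mm plate, F_u = 400 MPa): end bolts L_c = 37 − 27/2 = 23.5, R_n = min(1.2×23.5×8×400, 2.4×24×8×400) = 90.24 kN/bolt; interior L_c = 77 − 27 = 50, R_n = 184.32 kN/bolt. φR_n = 0.75 × (2×90.24 + 2×184.32) = 411.8 kN.
Block shear: shear path 2×[37+1×77] = 2×114 mm, A_gv = 1824, A_nv = 2×(114 − 1.5×29)×8 = 1128 mm²; tension across gage: (82 − 1×29)×8 = 424 mm². R_n = min(0.6×400×1128, 0.6×250×1824) + 1.0×400×424 = min(270.72, 273.6) + 169.6 = 440.32 kN. φR_n = 0.75 × 440.32 = 330.2 kN.
Governing: min(636.5, 411.8, 330.2) = 330.2 kN → block shear.

330.2 kN (block shear governs)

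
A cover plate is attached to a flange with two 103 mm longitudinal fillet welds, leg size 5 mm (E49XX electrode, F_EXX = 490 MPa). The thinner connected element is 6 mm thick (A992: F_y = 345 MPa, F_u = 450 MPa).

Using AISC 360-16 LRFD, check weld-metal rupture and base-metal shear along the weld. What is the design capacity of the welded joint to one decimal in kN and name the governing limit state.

160.6 kN (weld metal governs)

Weld metal: throat = 0.707×5 = 3.535 mm, L = 2×103 = 206 mm. φR_n = 0.75 × 0.6 × 490 × 3.535 × 206 = 160.6 kN.
Base metal shear (6 mm plate): yield φR_n = 1.0×0.6×345×6×206 = 255.9 kN; rupture φR_n = 0.75×0.6×450×6×206 = 250.3 kN; take 250.3 kN (rupture).
Governing: min(160.6, 250.3) = 160.6 kN → weld metal.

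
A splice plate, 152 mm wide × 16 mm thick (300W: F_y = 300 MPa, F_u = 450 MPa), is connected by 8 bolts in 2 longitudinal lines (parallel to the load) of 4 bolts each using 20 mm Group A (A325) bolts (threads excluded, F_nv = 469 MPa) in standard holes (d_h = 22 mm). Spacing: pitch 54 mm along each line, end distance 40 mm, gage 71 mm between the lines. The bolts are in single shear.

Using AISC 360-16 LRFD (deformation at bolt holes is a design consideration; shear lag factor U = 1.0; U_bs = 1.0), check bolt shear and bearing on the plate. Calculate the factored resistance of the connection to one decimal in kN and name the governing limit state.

884.0 kN (bolt shear governs)

Bolt shear: A_b = π(20)²/4 = 314.16 mm². φR_n = 0.75 × 469 × 314.16 × 8 × 1 = 884.0 kN.
Bearing (16 mm plate, F_u = 450 MPa): end bolts L_c = 40 − 22/2 = 29, R_n = min(1.2×29×16×450, 2.4×20×16×450) = 250.56 kN/bolt; interior L_c = 54 − 22 = 32, R_n = 276.48 kN/bolt. φR_n = 0.75 × (2×250.56 + 6×276.48) = 1620.0 kN.
Governing: min(884.0, 1620.0) = 884.0 kN → bolt shear.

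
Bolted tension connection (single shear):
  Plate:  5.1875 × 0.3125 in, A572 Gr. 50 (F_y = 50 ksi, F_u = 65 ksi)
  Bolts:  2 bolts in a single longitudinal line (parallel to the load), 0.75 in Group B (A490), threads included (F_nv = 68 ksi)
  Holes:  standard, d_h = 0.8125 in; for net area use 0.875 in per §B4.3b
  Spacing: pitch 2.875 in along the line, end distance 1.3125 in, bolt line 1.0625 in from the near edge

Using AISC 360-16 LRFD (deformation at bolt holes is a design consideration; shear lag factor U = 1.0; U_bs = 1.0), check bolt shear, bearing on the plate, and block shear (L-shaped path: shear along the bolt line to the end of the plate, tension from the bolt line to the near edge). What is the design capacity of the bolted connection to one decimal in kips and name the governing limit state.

35.8 kips (block shear governs)

Bolt shear: A_b = π(0.75)²/4 = 0.44179 in². φR_n = 0.75 × 68 × 0.44179 × 2 × 1 = 45.1 kips.
Bearing (0.3125 in plate, F_u = 65 ksi): end bolts L_c = 1.3125 − 0.8125/2 = 0.90625, R_n = min(1.2×0.90625×0.3125×65, 2.4×0.75×0.3125×65) = 22.09 kips/bolt; interior L_c = 2.875 − 0.8125 = 2.0625, R_n = 36.563 kips/bolt. φR_n = 0.75 × (1×22.09 + 1×36.563) = 44.0 kips.
Block shear: shear path 1×[1.3125+1×2.875] = 1×4.1875 in, A_gv = 1.3086, A_nv = 1×(4.1875 − 1.5×0.875)×0.3125 = 0.89844 in²; tension to near edge: (1.0625 − 0.5×0.875)×0.3125 = 0.19531 in². R_n = min(0.6×65×0.89844, 0.6×50×1.3086) + 1.0×65×0.19531 = min(35.039, 39.258) + 12.695 = 47.734 kips. φR_n = 0.75 × 47.734 = 35.8 kips.
Governing: min(45.1, 44.0, 35.8) = 35.8 kips → block shear.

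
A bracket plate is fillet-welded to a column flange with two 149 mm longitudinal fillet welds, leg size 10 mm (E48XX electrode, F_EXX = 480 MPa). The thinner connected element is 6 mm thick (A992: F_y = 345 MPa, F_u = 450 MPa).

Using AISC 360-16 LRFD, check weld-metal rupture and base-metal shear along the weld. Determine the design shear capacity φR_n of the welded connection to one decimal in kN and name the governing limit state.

362.1 kN (base-metal shear governs)

Weld metal: throat = 0.707×10 = 7.07 mm, L = 2×149 = 298 mm. φR_n = 0.75 × 0.6 × 480 × 7.07 × 298 = 455.1 kN.
Base metal shear (6 mm plate): yield φR_n = 1.0×0.6×345×6×298 = 370.1 kN; rupture φR_n = 0.75×0.6×450×6×298 = 362.1 kN; take 362.1 kN (rupture).
Governing: min(455.1, 362.1) = 362.1 kN → base-metal shear.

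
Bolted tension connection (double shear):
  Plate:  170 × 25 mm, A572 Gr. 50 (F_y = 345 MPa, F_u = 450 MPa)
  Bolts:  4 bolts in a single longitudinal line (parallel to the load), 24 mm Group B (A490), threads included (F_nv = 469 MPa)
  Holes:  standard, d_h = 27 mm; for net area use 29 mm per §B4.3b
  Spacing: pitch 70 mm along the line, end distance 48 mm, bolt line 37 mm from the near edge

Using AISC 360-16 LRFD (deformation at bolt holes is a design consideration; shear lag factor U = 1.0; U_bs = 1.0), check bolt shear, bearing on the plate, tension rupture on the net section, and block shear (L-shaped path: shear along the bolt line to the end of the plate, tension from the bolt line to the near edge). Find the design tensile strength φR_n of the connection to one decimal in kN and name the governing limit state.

982.1 kN (block shear governs)

Bolt shear: A_b = π(24)²/4 = 452.39 mm². φR_n = 0.75 × 469 × 452.39 × 4 × 2 = 1273.0 kN.
Bearing (25 mm plate, F_u = 450 MPa): end bolts L_c = 48 − 27/2 = 34.5, R_n = min(1.2×34.5×25×450, 2.4×24×25×450) = 465.75 kN/bolt; interior L_c = 70 − 27 = 43, R_n = 580.5 kN/bolt. φR_n = 0.75 × (1×465.75 + 3×580.5) = 1655.4 kN.
Tension rupture (net): A_n = (170 − 1×29)×25 = 3525 mm² (U = 1.0, A_e = A_n). φR_n = 0.75 × 450 × 3525 = 1189.7 kN.
Block shear: shear path 1×[48+3×70] = 1×258 mm, A_gv = 6450, A_nv = 1×(258 − 3.5×29)×25 = 3912.5 mm²; tension to near edge: (37 − 0.5×29)×25 = 562.5 mm². R_n = min(0.6×450×3912.5, 0.6×345×6450) + 1.0×450×562.5 = min(1056.4, 1335.2) + 253.13 = 1309.5 kN. φR_n = 0.75 × 1309.5 = 982.1 kN.
Governing: min(1273.0, 1655.4, 1189.7, 982.1) = 982.1 kN → block shear.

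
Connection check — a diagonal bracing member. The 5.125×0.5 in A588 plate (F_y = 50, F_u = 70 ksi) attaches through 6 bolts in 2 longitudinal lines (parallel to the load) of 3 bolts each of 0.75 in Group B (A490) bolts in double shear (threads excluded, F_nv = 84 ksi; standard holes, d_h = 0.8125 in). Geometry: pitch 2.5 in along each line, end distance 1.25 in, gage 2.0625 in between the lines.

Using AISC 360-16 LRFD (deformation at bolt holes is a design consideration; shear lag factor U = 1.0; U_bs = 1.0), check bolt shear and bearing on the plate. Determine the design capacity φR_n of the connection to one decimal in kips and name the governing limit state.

242.2 kips (bearing governs)

Bolt shear: A_b = π(0.75)²/4 = 0.44179 in². φR_n = 0.75 × 84 × 0.44179 × 6 × 2 = 334.0 kips.
Bearing (0.5 in plate, F_u = 70 ksi): end bolts L_c = 1.25 − 0.8125/2 = 0.84375, R_n = min(1.2×0.84375×0.5×70, 2.4×0.75×0.5×70) = 35.438 kips/bolt; interior L_c = 2.5 − 0.8125 = 1.6875, R_n = 63 kips/bolt. φR_n = 0.75 × (2×35.438 + 4×63) = 242.2 kips.
Governing: min(334.0, 242.2) = 242.2 kips → bearing.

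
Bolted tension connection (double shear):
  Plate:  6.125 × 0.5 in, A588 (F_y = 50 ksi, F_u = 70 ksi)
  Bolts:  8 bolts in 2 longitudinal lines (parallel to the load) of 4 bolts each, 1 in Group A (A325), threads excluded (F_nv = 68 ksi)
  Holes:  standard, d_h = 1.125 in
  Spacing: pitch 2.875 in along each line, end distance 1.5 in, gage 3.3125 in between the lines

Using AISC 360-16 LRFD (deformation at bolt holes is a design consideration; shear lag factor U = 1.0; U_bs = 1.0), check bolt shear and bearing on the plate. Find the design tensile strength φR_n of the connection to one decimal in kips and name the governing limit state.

389.8 kips (bearing governs)

Bolt shear: A_b = π(1)²/4 = 0.7854 in². φR_n = 0.75 × 68 × 0.7854 × 8 × 2 = 640.9 kips.
Bearing (0.5 in plate, F_u = 70 ksi): end bolts L_c = 1.5 − 1.125/2 = 0.9375, R_n = min(1.2×0.9375×0.5×70, 2.4×1×0.5×70) = 39.375 kips/bolt; interior L_c = 2.875 − 1.125 = 1.75, R_n = 73.5 kips/bolt. φR_n = 0.75 × (2×39.375 + 6×73.5) = 389.8 kips.
Governing: min(640.9, 389.8) = 389.8 kips → bearing.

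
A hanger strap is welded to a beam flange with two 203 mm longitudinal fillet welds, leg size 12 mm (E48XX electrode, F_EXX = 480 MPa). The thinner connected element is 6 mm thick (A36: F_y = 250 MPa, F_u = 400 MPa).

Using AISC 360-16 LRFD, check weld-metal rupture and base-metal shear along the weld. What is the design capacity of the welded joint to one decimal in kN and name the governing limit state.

365.4 kN (base-metal shear governs)

Weld metal: throat = 0.707×12 = 8.484 mm, L = 2×203 = 406 mm. φR_n = 0.75 × 0.6 × 480 × 8.484 × 406 = 744.0 kN.
Base metal shear (6 mm plate): yield φR_n = 1.0×0.6×250×6×406 = 365.4 kN; rupture φR_n = 0.75×0.6×400×6×406 = 438.5 kN; take 365.4 kN (yield).
Governing: min(744.0, 365.4) = 365.4 kN → base-metal shear.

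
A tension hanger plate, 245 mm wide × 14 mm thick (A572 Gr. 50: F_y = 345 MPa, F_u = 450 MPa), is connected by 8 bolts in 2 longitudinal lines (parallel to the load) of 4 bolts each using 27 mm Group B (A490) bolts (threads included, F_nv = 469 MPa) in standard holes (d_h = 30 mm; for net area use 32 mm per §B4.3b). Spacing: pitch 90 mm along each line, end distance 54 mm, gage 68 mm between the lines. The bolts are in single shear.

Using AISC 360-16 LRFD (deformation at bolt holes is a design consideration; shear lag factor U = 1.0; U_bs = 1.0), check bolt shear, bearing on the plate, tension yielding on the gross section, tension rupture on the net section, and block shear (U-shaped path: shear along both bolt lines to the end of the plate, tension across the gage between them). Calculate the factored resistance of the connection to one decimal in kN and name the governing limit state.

855.2 kN (net-section rupture governs)

Bolt shear: A_b = π(27)²/4 = 572.56 mm². φR_n = 0.75 × 469 × 572.56 × 8 × 1 = 1611.2 kN.
Bearing (14 mm plate, F_u = 450 MPa): end bolts L_c = 54 − 30/2 = 39, R_n = min(1.2×39×14×450, 2.4×27×14×450) = 294.84 kN/bolt; interior L_c = 90 − 30 = 60, R_n = 408.24 kN/bolt. φR_n = 0.75 × (2×294.84 + 6×408.24) = 2279.3 kN.
Tension yield (gross): A_g = 245×14 = 3430 mm². φR_n = 0.90 × 345 × 3430 = 1065.0 kN.
Tension rupture (net): A_n = (245 − 2×32)×14 = 2534 mm² (U = 1.0, A_e = A_n). φR_n = 0.75 × 450 × 2534 = 855.2 kN.
Block shear: shear path 2×[54+3×90] = 2×324 mm, A_gv = 9072, A_nv = 2×(324 − 3.5×32)×14 = 5936 mm²; tension across gage: (68 − 1×32)×14 = 504 mm². R_n = min(0.6×450×5936, 0.6×345×9072) + 1.0×450×504 = min(1602.7, 1877.9) + 226.8 = 1829.5 kN. φR_n = 0.75 × 1829.5 = 1372.1 kN.
Governing: min(1611.2, 2279.3, 1065.0, 855.2, 1372.1) = 855.2 kN → net-section rupture.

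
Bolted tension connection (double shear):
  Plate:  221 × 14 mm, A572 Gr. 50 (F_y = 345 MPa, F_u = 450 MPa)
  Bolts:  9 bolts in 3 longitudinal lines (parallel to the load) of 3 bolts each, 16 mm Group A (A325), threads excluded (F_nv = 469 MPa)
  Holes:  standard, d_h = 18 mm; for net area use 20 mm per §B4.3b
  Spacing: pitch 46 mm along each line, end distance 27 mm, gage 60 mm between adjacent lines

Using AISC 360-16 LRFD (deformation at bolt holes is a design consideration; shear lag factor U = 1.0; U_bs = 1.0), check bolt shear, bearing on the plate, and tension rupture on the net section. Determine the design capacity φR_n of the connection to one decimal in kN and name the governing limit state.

760.7 kN (net-section rupture governs)

Bolt shear: A_b = π(16)²/4 = 201.06 mm². φR_n = 0.75 × 469 × 201.06 × 9 × 2 = 1273.0 kN.
Bearing (14 mm plate, F_u = 450 MPa): end bolts L_c = 27 − 18/2 = 18, R_n = min(1.2×18×14×450, 2.4×16×14×450) = 136.08 kN/bolt; interior L_c = 46 − 18 = 28, R_n = 211.68 kN/bolt. φR_n = 0.75 × (3×136.08 + 6×211.68) = 1258.7 kN.
Tension rupture (net): A_n = (221 − 3×20)×14 = 2254 mm² (U = 1.0, A_e = A_n). φR_n = 0.75 × 450 × 2254 = 760.7 kN.
Governing: min(1273.0, 1258.7, 760.7) = 760.7 kN → net-section rupture.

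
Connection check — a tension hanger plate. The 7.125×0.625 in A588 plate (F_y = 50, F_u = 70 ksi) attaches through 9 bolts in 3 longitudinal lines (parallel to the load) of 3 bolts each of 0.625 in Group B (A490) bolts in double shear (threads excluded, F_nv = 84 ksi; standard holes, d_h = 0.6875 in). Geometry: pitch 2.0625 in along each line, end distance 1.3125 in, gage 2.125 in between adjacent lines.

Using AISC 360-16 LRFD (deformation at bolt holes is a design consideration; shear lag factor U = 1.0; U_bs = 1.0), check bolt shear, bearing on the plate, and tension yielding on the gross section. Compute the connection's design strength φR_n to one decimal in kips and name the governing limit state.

Bolt shear: A_b = π(0.625)²/4 = 0.3068 in². φR_n = 0.75 × 84 × 0.3068 × 9 × 2 = 347.9 kips.
Bearing (0.625 in plate, F_u = 70 ksi): end bolts L_c = 1.3125 − 0.6875/2 = 0.96875, R_n = min(1.2×0.96875×0.625×70, 2.4×0.625×0.625×70) = 50.859 kips/bolt; interior L_c = 2.0625 − 0.6875 = 1.375, R_n = 65.625 kips/bolt. φR_n = 0.75 × (3×50.859 + 6×65.625) = 409.7 kips.
Tension yield (gross): A_g = 7.125×0.625 = 4.4531 in². φR_n = 0.90 × 50 × 4.4531 = 200.4 kips.
Governing: min(347.9, 409.7, 200.4) = 200.4 kips → gross-section yield.

200.4 kips (gross-section yield governs)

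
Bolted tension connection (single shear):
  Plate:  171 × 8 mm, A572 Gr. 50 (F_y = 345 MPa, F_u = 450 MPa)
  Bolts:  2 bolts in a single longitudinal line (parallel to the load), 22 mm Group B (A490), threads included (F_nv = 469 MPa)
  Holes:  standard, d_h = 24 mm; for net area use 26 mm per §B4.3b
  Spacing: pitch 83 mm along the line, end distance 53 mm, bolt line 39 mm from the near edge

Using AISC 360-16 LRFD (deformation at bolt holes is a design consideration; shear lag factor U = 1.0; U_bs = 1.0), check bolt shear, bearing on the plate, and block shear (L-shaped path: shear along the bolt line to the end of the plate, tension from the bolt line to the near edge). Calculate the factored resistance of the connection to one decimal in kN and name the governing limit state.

227.3 kN (block shear governs)

Bolt shear: A_b = π(22)²/4 = 380.13 mm². φR_n = 0.75 × 469 × 380.13 × 2 × 1 = 267.4 kN.
Bearing (8 mm plate, F_u = 450 MPa): end bolts L_c = 53 − 24/2 = 41, R_n = min(1.2×41×8×450, 2.4×22×8×450) = 177.12 kN/bolt; interior L_c = 83 − 24 = 59, R_n = 190.08 kN/bolt. φR_n = 0.75 × (1×177.12 + 1×190.08) = 275.4 kN.
Block shear: shear path 1×[53+1×83] = 1×136 mm, A_gv = 1088, A_nv = 1×(136 − 1.5×26)×8 = 776 mm²; tension to near edge: (39 − 0.5×26)×8 = 208 mm². R_n = min(0.6×450×776, 0.6×345×1088) + 1.0×450×208 = min(209.52, 225.22) + 93.6 = 303.12 kN. φR_n = 0.75 × 303.12 = 227.3 kN.
Governing: min(267.4, 275.4, 227.3) = 227.3 kN → block shear.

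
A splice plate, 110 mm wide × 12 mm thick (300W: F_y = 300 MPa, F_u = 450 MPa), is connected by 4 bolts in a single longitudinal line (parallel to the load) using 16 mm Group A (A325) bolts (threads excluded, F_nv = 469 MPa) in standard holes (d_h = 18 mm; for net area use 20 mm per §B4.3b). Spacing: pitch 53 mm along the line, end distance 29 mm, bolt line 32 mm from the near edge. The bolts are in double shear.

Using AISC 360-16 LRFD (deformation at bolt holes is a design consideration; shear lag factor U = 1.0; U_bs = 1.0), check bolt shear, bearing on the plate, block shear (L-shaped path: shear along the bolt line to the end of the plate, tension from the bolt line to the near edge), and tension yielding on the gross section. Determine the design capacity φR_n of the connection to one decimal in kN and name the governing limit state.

356.4 kN (gross-section yield governs)

Bolt shear: A_b = π(16)²/4 = 201.06 mm². φR_n = 0.75 × 469 × 201.06 × 4 × 2 = 565.8 kN.
Bearing (12 mm plate, F_u = 450 MPa): end bolts L_c = 29 − 18/2 = 20, R_n = min(1.2×20×12×450, 2.4×16×12×450) = 129.6 kN/bolt; interior L_c = 53 − 18 = 35, R_n = 207.36 kN/bolt. φR_n = 0.75 × (1×129.6 + 3×207.36) = 563.8 kN.
Block shear: shear path 1×[29+3×53] = 1×188 mm, A_gv = 2256, A_nv = 1×(188 − 3.5×20)×12 = 1416 mm²; tension to near edge: (32 − 0.5×20)×12 = 264 mm². R_n = min(0.6×450×1416, 0.6×300×2256) + 1.0×450×264 = min(382.32, 406.08) + 118.8 = 501.12 kN. φR_n = 0.75 × 501.12 = 375.8 kN.
Tension yield (gross): A_g = 110×12 = 1320 mm². φR_n = 0.90 × 300 × 1320 = 356.4 kN.
Governing: min(565.8, 563.8, 375.8, 356.4) = 356.4 kN → gross-section yield.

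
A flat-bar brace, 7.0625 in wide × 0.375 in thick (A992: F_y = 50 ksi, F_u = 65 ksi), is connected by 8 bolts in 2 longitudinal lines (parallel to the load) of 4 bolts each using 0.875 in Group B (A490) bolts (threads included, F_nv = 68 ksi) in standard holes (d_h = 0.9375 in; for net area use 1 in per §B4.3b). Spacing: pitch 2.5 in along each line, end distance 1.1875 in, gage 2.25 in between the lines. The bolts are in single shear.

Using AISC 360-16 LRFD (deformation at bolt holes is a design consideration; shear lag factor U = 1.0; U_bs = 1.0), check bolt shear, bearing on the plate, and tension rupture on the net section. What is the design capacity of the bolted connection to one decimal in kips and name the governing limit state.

Bolt shear: A_b = π(0.875)²/4 = 0.60132 in². φR_n = 0.75 × 68 × 0.60132 × 8 × 1 = 245.3 kips.
Bearing (0.375 in plate, F_u = 65 ksi): end bolts L_c = 1.1875 − 0.9375/2 = 0.71875, R_n = min(1.2×0.71875×0.375×65, 2.4×0.875×0.375×65) = 21.023 kips/bolt; interior L_c = 2.5 − 0.9375 = 1.5625, R_n = 45.703 kips/bolt. φR_n = 0.75 × (2×21.023 + 6×45.703) = 237.2 kips.
Tension rupture (net): A_n = (7.0625 − 2×1)×0.375 = 1.8984 in² (U = 1.0, A_e = A_n). φR_n = 0.75 × 65 × 1.8984 = 92.5 kips.
Governing: min(245.3, 237.2, 92.5) = 92.5 kips → net-section rupture.

92.5 kips (net-section rupture governs)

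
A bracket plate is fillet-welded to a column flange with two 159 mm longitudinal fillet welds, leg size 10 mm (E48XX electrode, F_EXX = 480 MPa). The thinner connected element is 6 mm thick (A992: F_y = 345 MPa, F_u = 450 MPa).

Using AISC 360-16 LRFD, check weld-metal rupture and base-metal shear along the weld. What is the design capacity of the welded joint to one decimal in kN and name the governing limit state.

386.4 kN (base-metal shear governs)

Weld metal: throat = 0.707×10 = 7.07 mm, L = 2×159 = 318 mm. φR_n = 0.75 × 0.6 × 480 × 7.07 × 318 = 485.6 kN.
Base metal shear (6 mm plate): yield φR_n = 1.0×0.6×345×6×318 = 395.0 kN; rupture φR_n = 0.75×0.6×450×6×318 = 386.4 kN; take 386.4 kN (rupture).
Governing: min(485.6, 386.4) = 386.4 kN → base-metal shear.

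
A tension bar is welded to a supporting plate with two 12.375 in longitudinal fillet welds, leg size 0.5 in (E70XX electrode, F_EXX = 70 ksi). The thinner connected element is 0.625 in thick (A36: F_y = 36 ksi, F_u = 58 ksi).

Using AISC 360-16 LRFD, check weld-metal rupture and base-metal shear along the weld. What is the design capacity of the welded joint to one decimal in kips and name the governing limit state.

275.6 kips (weld metal governs)

Weld metal: throat = 0.707×0.5 = 0.3535 in, L = 2×12.375 = 24.75 in. φR_n = 0.75 × 0.6 × 70 × 0.3535 × 24.75 = 275.6 kips.
Base metal shear (0.625 in plate): yield φR_n = 1.0×0.6×36×0.625×24.75 = 334.1 kips; rupture φR_n = 0.75×0.6×58×0.625×24.75 = 403.7 kips; take 334.1 kips (yield).
Governing: min(275.6, 334.1) = 275.6 kips → weld metal.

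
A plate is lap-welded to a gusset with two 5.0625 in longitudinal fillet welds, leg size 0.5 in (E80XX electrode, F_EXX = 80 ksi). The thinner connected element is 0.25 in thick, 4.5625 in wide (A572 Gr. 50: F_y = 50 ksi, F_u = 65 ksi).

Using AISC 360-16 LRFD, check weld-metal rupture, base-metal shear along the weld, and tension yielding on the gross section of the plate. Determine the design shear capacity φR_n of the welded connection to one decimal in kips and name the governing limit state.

51.3 kips (gross-section yield governs)

Weld metal: throat = 0.707×0.5 = 0.3535 in, L = 2×5.0625 = 10.125 in. φR_n = 0.75 × 0.6 × 80 × 0.3535 × 10.125 = 128.9 kips.
Base metal shear (0.25 in plate): yield φR_n = 1.0×0.6×50×0.25×10.125 = 75.9 kips; rupture φR_n = 0.75×0.6×65×0.25×10.125 = 74.0 kips; take 74.0 kips (rupture).
Tension yield (gross): A_g = 4.5625×0.25 = 1.1406 in². φR_n = 0.90 × 50 × 1.1406 = 51.3 kips.
Governing: min(128.9, 74.0, 51.3) = 51.3 kips → gross-section yield.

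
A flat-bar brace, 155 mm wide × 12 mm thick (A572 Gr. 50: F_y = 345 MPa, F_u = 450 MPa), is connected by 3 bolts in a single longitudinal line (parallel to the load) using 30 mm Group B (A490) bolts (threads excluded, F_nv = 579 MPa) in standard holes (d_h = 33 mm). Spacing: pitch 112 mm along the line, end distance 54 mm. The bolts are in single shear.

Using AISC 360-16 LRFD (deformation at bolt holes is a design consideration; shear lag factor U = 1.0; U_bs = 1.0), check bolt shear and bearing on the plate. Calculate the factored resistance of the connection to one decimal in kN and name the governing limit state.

Bolt shear: A_b = π(30)²/4 = 706.86 mm². φR_n = 0.75 × 579 × 706.86 × 3 × 1 = 920.9 kN.
Bearing (12 mm plate, F_u = 450 MPa): end bolts L_c = 54 − 33/2 = 37.5, R_n = min(1.2×37.5×12×450, 2.4×30×12×450) = 243 kN/bolt; interior L_c = 112 − 33 = 79, R_n = 388.8 kN/bolt. φR_n = 0.75 × (1×243 + 2×388.8) = 765.5 kN.
Governing: min(920.9, 765.5) = 765.5 kN → bearing.

765.5 kN (bearing governs)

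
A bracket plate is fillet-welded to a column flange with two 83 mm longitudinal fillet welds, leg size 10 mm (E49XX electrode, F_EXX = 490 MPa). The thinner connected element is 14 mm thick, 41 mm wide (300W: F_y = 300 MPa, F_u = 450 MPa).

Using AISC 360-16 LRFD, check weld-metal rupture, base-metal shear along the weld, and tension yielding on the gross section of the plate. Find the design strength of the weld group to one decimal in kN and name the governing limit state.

Weld metal: throat = 0.707×10 = 7.07 mm, L = 2×83 = 166 mm. φR_n = 0.75 × 0.6 × 490 × 7.07 × 166 = 258.8 kN.
Base metal shear (14 mm plate): yield φR_n = 1.0×0.6×300×14×166 = 418.3 kN; rupture φR_n = 0.75×0.6×450×14×166 = 470.6 kN; take 418.3 kN (yield).
Tension yield (gross): A_g = 41×14 = 574 mm². φR_n = 0.90 × 300 × 574 = 155.0 kN.
Governing: min(258.8, 418.3, 155.0) = 155.0 kN → gross-section yield.

155.0 kN (gross-section yield governs)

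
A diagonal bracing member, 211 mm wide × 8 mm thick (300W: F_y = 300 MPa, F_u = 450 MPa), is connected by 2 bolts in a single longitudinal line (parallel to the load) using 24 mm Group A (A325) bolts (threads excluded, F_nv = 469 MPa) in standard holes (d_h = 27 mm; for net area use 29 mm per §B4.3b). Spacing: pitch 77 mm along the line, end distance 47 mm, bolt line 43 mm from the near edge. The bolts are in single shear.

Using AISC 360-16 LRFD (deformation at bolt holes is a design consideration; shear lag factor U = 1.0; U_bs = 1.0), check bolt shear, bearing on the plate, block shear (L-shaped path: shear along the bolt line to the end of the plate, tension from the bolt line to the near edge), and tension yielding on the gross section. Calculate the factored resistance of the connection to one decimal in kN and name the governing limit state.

Bolt shear: A_b = π(24)²/4 = 452.39 mm². φR_n = 0.75 × 469 × 452.39 × 2 × 1 = 318.3 kN.
Bearing (8 mm plate, F_u = 450 MPa): end bolts L_c = 47 − 27/2 = 33.5, R_n = min(1.2×33.5×8×450, 2.4×24×8×450) = 144.72 kN/bolt; interior L_c = 77 − 27 = 50, R_n = 207.36 kN/bolt. φR_n = 0.75 × (1×144.72 + 1×207.36) = 264.1 kN.
Block shear: shear path 1×[47+1×77] = 1×124 mm, A_gv = 992, A_nv = 1×(124 − 1.5×29)×8 = 644 mm²; tension to near edge: (43 − 0.5×29)×8 = 228 mm². R_n = min(0.6×450×644, 0.6×300×992) + 1.0×450×228 = min(173.88, 178.56) + 102.6 = 276.48 kN. φR_n = 0.75 × 276.48 = 207.4 kN.
Tension yield (gross): A_g = 211×8 = 1688 mm². φR_n = 0.90 × 300 × 1688 = 455.8 kN.
Governing: min(318.3, 264.1, 207.4, 455.8) = 207.4 kN → block shear.

207.4 kN (block shear governs)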